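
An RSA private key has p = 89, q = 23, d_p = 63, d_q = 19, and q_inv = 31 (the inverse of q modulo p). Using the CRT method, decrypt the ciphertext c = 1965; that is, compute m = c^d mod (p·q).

297

m₁ = c^(d_p) mod p: c ≡ 7 (mod 89), and 7^63 mod 89 = 30.
m₂ = c^(d_q) mod q: c ≡ 10 (mod 23), and 10^19 mod 23 = 21.
h = q_inv·(m₁ − m₂) mod p = 31·(30 − 21) mod 89 = 12.
m = m₂ + h·q = 21 + 12·23 = 297.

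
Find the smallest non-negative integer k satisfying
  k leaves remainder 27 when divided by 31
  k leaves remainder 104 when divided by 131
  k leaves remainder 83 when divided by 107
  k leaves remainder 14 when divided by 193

The moduli are pairwise coprime; N = 31·131·107·193 = 83863711.
N/31 = 2705281; 2705281 ≡ 4 (mod 31); 4·8 ≡ 1, so inverse 8.
N/131 = 640181; 640181 ≡ 115 (mod 131); 115·90 ≡ 1, so inverse 90.
N/107 = 783773; 783773 ≡ 105 (mod 107); 105·53 ≡ 1, so inverse 53.
N/193 = 434527; 434527 ≡ 84 (mod 193); 84·108 ≡ 1, so inverse 108.
k ≡ 27·2705281·8 + 104·640181·90 + 83·783773·53 + 14·434527·108 = 10681257107.
10681257107 mod 83863711 = 30565810.

30565810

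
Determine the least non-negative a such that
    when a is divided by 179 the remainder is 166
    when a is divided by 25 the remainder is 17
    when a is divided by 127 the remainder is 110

75167

The moduli are pairwise coprime; N = 179·25·127 = 568325.
N/179 = 3175; 3175 ≡ 132 (mod 179); 132·99 ≡ 1, so inverse 99.
N/25 = 22733; 22733 ≡ 8 (mod 25); 8·22 ≡ 1, so inverse 22.
N/127 = 4475; 4475 ≡ 30 (mod 127); 30·72 ≡ 1, so inverse 72.
a ≡ 166·3175·99 + 17·22733·22 + 110·4475·72 = 96122092.
96122092 mod 568325 = 75167.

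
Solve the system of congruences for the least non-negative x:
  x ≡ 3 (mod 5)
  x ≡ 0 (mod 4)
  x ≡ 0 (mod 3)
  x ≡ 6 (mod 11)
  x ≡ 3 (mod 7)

1788

The moduli are pairwise coprime; N = 5·4·3·11·7 = 4620.
N/5 = 924; 924 ≡ 4 (mod 5); 4·4 ≡ 1, so inverse 4.
N/4 = 1155; 1155 ≡ 3 (mod 4); 3·3 ≡ 1, so inverse 3.
N/3 = 1540; 1540 ≡ 1 (mod 3), inverse 1.
N/11 = 420; 420 ≡ 2 (mod 11); 2·6 ≡ 1, so inverse 6.
N/7 = 660; 660 ≡ 2 (mod 7); 2·4 ≡ 1, so inverse 4.
x ≡ 3·924·4 + 0·1155·3 + 0·1540·1 + 6·420·6 + 3·660·4 = 34128.
34128 mod 4620 = 1788.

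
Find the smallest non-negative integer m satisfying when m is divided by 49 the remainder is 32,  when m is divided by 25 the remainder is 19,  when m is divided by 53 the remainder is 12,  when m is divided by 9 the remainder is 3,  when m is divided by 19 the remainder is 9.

2106444

The moduli are pairwise coprime; N = 49·25·53·9·19 = 11102175.
N/49 = 226575; 226575 ≡ 48 (mod 49); 48·48 ≡ 1, so inverse 48.
N/25 = 444087; 444087 ≡ 12 (mod 25); 12·23 ≡ 1, so inverse 23.
N/53 = 209475; 209475 ≡ 19 (mod 53); 19·14 ≡ 1, so inverse 14.
N/9 = 1233575; 1233575 ≡ 8 (mod 9); 8·8 ≡ 1, so inverse 8.
N/19 = 584325; 584325 ≡ 18 (mod 19); 18·18 ≡ 1, so inverse 18.
m ≡ 32·226575·48 + 19·444087·23 + 12·209475·14 + 3·1233575·8 + 9·584325·18 = 701543469.
701543469 mod 11102175 = 2106444.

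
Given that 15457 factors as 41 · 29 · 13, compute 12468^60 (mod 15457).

2133

Mod 41: 12468 ≡ 4; by Fermat, exponent reduces to 60 mod 40 = 20; 4^20 ≡ 1 (mod 41).
Mod 29: 12468 ≡ 27; by Fermat, exponent reduces to 60 mod 28 = 4; 27^4 ≡ 16 (mod 29).
Mod 13: 12468 ≡ 1; since 12 | 60, by Fermat 1^60 ≡ 1 (mod 13).
Combine by CRT: x ≡ 1 (mod 41), x ≡ 16 (mod 29), x ≡ 1 (mod 13) ⇒ x ≡ 2133 (mod 15457).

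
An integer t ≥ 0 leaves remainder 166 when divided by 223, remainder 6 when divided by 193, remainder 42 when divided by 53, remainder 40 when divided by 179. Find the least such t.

The moduli are pairwise coprime; N = 223·193·53·179 = 408310993.
N/223 = 1830991; 1830991 ≡ 161 (mod 223); 161·205 ≡ 1, so inverse 205.
N/193 = 2115601; 2115601 ≡ 128 (mod 193); 128·95 ≡ 1, so inverse 95.
N/53 = 7703981; 7703981 ≡ 7 (mod 53); 7·38 ≡ 1, so inverse 38.
N/179 = 2281067; 2281067 ≡ 70 (mod 179); 70·156 ≡ 1, so inverse 156.
t ≡ 166·1830991·205 + 6·2115601·95 + 42·7703981·38 + 40·2281067·156 = 90043928056.
90043928056 mod 408310993 = 215509596.

215509596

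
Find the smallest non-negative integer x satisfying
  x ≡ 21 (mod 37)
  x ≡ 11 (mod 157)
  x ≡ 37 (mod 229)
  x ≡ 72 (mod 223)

The moduli are pairwise coprime; N = 37·157·229·223 = 296648203.
N/37 = 8017519; 8017519 ≡ 26 (mod 37); 26·10 ≡ 1, so inverse 10.
N/157 = 1889479; 1889479 ≡ 141 (mod 157); 141·49 ≡ 1, so inverse 49.
N/229 = 1295407; 1295407 ≡ 183 (mod 229); 183·224 ≡ 1, so inverse 224.
N/223 = 1330261; 1330261 ≡ 66 (mod 223); 66·98 ≡ 1, so inverse 98.
x ≡ 21·8017519·10 + 11·1889479·49 + 37·1295407·224 + 72·1330261·98 = 22824763003.
22824763003 mod 296648203 = 279499575.

279499575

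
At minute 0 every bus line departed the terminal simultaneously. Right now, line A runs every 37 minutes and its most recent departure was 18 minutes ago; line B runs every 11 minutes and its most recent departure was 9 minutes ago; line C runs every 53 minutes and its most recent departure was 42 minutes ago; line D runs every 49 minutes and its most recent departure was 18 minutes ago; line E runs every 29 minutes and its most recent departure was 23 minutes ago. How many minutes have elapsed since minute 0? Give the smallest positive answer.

The moduli are pairwise coprime; N = 37·11·53·49·29 = 30652391.
N/37 = 828443; 828443 ≡ 13 (mod 37); 13·20 ≡ 1, so inverse 20.
N/11 = 2786581; 2786581 ≡ 6 (mod 11); 6·2 ≡ 1, so inverse 2.
N/53 = 578347; 578347 ≡ 11 (mod 53); 11·29 ≡ 1, so inverse 29.
N/49 = 625559; 625559 ≡ 25 (mod 49); 25·2 ≡ 1, so inverse 2.
N/29 = 1056979; 1056979 ≡ 16 (mod 29); 16·20 ≡ 1, so inverse 20.
t ≡ 18·828443·20 + 9·2786581·2 + 42·578347·29 + 18·625559·2 + 23·1056979·20 = 1561555048.
1561555048 mod 30652391 = 28935498.

28935498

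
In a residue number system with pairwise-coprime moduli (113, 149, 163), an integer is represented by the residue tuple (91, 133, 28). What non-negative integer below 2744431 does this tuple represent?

2320659

The moduli are pairwise coprime; N = 113·149·163 = 2744431.
N/113 = 24287; 24287 ≡ 105 (mod 113); 105·14 ≡ 1, so inverse 14.
N/149 = 18419; 18419 ≡ 92 (mod 149); 92·115 ≡ 1, so inverse 115.
N/163 = 16837; 16837 ≡ 48 (mod 163); 48·17 ≡ 1, so inverse 17.
x ≡ 91·24287·14 + 133·18419·115 + 28·16837·17 = 320674655.
320674655 mod 2744431 = 2320659.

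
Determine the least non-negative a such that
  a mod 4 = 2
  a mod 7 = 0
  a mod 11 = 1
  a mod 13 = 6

The moduli are pairwise coprime; N = 4·7·11·13 = 4004.
N/4 = 1001; 1001 ≡ 1 (mod 4), inverse 1.
N/7 = 572; 572 ≡ 5 (mod 7); 5·3 ≡ 1, so inverse 3.
N/11 = 364; 364 ≡ 1 (mod 11), inverse 1.
N/13 = 308; 308 ≡ 9 (mod 13); 9·3 ≡ 1, so inverse 3.
a ≡ 2·1001·1 + 0·572·3 + 1·364·1 + 6·308·3 = 7910.
7910 mod 4004 = 3906.

3906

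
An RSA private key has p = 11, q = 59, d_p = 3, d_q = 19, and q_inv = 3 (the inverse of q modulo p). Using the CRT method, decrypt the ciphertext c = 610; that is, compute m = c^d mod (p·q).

521

m₁ = c^(d_p) mod p: c ≡ 5 (mod 11), and 5^3 mod 11 = 4.
m₂ = c^(d_q) mod q: c ≡ 20 (mod 59), and 20^19 mod 59 = 49.
h = q_inv·(m₁ − m₂) mod p = 3·(4 − 49) mod 11 = 8.
m = m₂ + h·q = 49 + 8·59 = 521.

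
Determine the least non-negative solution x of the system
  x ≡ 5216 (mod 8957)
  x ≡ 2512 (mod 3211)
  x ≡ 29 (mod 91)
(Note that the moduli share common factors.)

381410

gcd(8957, 3211) = 169 and 169 | (2512 − 5216), so the pair is consistent; merging gives x ≡ 41044 (mod 170183), where 170183 = lcm(8957, 3211).
gcd(170183, 91) = 13 and 13 | (29 − 41044), so the pair is consistent; merging gives x ≡ 381410 (mod 1191281), where 1191281 = lcm(170183, 91).
The solution is unique modulo lcm(8957, 3211, 91) = 1191281.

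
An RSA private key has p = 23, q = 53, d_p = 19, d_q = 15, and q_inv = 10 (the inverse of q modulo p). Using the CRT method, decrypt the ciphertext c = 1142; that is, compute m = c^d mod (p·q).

272

m₁ = c^(d_p) mod p: c ≡ 15 (mod 23), and 15^19 mod 23 = 19.
m₂ = c^(d_q) mod q: c ≡ 29 (mod 53), and 29^15 mod 53 = 7.
h = q_inv·(m₁ − m₂) mod p = 10·(19 − 7) mod 23 = 5.
m = m₂ + h·q = 7 + 5·53 = 272.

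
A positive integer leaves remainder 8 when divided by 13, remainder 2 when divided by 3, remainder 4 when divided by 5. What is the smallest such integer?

From x ≡ 8 (mod 13) write x = 8 + 13t. Substituting into x ≡ 2 (mod 3) gives 13t ≡ 0 (mod 3), and since 1⁻¹ ≡ 1 (mod 3), t ≡ 0. Hence x ≡ 8 + 13·0 = 8 (mod 39).
From x ≡ 8 (mod 39) write x = 8 + 39t. Substituting into x ≡ 4 (mod 5) gives 39t ≡ 1 (mod 5), and since 4⁻¹ ≡ 4 (mod 5), t ≡ 4. Hence x ≡ 8 + 39·4 = 164 (mod 195).

164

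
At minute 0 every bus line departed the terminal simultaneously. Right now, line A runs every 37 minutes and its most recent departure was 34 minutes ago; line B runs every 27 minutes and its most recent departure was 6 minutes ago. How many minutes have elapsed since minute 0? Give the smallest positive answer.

330

From t ≡ 34 (mod 37) write t = 34 + 37s. Substituting into t ≡ 6 (mod 27) gives 37s ≡ 26 (mod 27), and since 10⁻¹ ≡ 19 (mod 27), s ≡ 8. Hence t ≡ 34 + 37·8 = 330 (mod 999).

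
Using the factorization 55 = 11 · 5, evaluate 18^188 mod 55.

31

Mod 11: 18 ≡ 7; by Fermat, exponent reduces to 188 mod 10 = 8; 7^8 ≡ 9 (mod 11).
Mod 5: 18 ≡ 3; since 4 | 188, by Fermat 3^188 ≡ 1 (mod 5).
Combine by CRT: x ≡ 9 (mod 11), x ≡ 1 (mod 5) ⇒ x ≡ 31 (mod 55).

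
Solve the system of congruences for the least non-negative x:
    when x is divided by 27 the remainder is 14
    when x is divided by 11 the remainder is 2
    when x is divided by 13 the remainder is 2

2147

The moduli are pairwise coprime; N = 27·11·13 = 3861.
N/27 = 143; 143 ≡ 8 (mod 27); 8·17 ≡ 1, so inverse 17.
N/11 = 351; 351 ≡ 10 (mod 11); 10·10 ≡ 1, so inverse 10.
N/13 = 297; 297 ≡ 11 (mod 13); 11·6 ≡ 1, so inverse 6.
x ≡ 14·143·17 + 2·351·10 + 2·297·6 = 44618.
44618 mod 3861 = 2147.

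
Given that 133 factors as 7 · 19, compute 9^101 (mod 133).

Mod 7: 9 ≡ 2; by Fermat, exponent reduces to 101 mod 6 = 5; 2^5 ≡ 4 (mod 7).
Mod 19: 9 ≡ 9; by Fermat, exponent reduces to 101 mod 18 = 11; 9^11 ≡ 5 (mod 19).
Combine by CRT: x ≡ 4 (mod 7), x ≡ 5 (mod 19) ⇒ x ≡ 81 (mod 133).

81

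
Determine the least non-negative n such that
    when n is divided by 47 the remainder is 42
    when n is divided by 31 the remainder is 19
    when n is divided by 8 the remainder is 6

From n ≡ 42 (mod 47) write n = 42 + 47t. Substituting into n ≡ 19 (mod 31) gives 47t ≡ 8 (mod 31), and since 16⁻¹ ≡ 2 (mod 31), t ≡ 16. Hence n ≡ 42 + 47·16 = 794 (mod 1457).
From n ≡ 794 (mod 1457) write n = 794 + 1457t. Substituting into n ≡ 6 (mod 8) gives 1457t ≡ 4 (mod 8), and since 1⁻¹ ≡ 1 (mod 8), t ≡ 4. Hence n ≡ 794 + 1457·4 = 6622 (mod 11656).

6622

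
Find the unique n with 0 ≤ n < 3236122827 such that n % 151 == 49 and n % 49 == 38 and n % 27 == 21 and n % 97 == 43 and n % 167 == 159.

625257678

The moduli are pairwise coprime; M = 151·49·27·97·167 = 3236122827.
M/151 = 21431277; 21431277 ≡ 149 (mod 151); 149·75 ≡ 1, so inverse 75.
M/49 = 66043323; 66043323 ≡ 45 (mod 49); 45·12 ≡ 1, so inverse 12.
M/27 = 119856401; 119856401 ≡ 26 (mod 27); 26·26 ≡ 1, so inverse 26.
M/97 = 33362091; 33362091 ≡ 8 (mod 97); 8·85 ≡ 1, so inverse 85.
M/167 = 19377981; 19377981 ≡ 136 (mod 167); 136·70 ≡ 1, so inverse 70.
n ≡ 49·21431277·75 + 38·66043323·12 + 21·119856401·26 + 43·33362091·85 + 159·19377981·70 = 511932664344.
511932664344 mod 3236122827 = 625257678.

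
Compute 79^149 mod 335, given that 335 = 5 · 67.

319

Mod 5: 79 ≡ 4; by Fermat, exponent reduces to 149 mod 4 = 1; 4^1 ≡ 4 (mod 5).
Mod 67: 79 ≡ 12; by Fermat, exponent reduces to 149 mod 66 = 17; 12^17 ≡ 51 (mod 67).
Combine by CRT: x ≡ 4 (mod 5), x ≡ 51 (mod 67) ⇒ x ≡ 319 (mod 335).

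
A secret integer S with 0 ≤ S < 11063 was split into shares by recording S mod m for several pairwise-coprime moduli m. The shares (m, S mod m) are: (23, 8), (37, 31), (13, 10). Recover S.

From S ≡ 8 (mod 23) write S = 8 + 23t. Substituting into S ≡ 31 (mod 37) gives 23t ≡ 23 (mod 37), and since 23⁻¹ ≡ 29 (mod 37), t ≡ 1. Hence S ≡ 8 + 23·1 = 31 (mod 851).
From S ≡ 31 (mod 851) write S = 31 + 851t. Substituting into S ≡ 10 (mod 13) gives 851t ≡ 5 (mod 13), and since 6⁻¹ ≡ 11 (mod 13), t ≡ 3. Hence S ≡ 31 + 851·3 = 2584 (mod 11063).

2584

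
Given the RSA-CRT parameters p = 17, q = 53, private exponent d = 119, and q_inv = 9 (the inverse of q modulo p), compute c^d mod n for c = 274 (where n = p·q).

d_p = d mod (p−1) = 119 mod 16 = 7; d_q = d mod (q−1) = 15.
m₁ = c^(d_p) mod p: c ≡ 2 (mod 17), and 2^7 mod 17 = 9.
m₂ = c^(d_q) mod q: c ≡ 9 (mod 53), and 9^15 mod 53 = 25.
h = q_inv·(m₁ − m₂) mod p = 9·(9 − 25) mod 17 = 9.
m = m₂ + h·q = 25 + 9·53 = 502.

502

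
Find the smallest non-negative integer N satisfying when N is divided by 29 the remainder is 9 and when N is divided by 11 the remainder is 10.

From N ≡ 9 (mod 29) write N = 9 + 29t. Substituting into N ≡ 10 (mod 11) gives 29t ≡ 1 (mod 11), and since 7⁻¹ ≡ 8 (mod 11), t ≡ 8. Hence N ≡ 9 + 29·8 = 241 (mod 319).

241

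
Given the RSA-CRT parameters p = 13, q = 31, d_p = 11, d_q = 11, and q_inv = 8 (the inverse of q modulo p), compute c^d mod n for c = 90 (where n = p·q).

m₁ = c^(d_p) mod p: c ≡ 12 (mod 13), and 12^11 mod 13 = 12.
m₂ = c^(d_q) mod q: c ≡ 28 (mod 31), and 28^11 mod 31 = 18.
h = q_inv·(m₁ − m₂) mod p = 8·(12 − 18) mod 13 = 4.
m = m₂ + h·q = 18 + 4·31 = 142.

142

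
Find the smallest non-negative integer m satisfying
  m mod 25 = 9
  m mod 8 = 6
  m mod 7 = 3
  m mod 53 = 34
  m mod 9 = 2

503534

From m ≡ 9 (mod 25) write m = 9 + 25t. Substituting into m ≡ 6 (mod 8) gives 25t ≡ 5 (mod 8), and since 1⁻¹ ≡ 1 (mod 8), t ≡ 5. Hence m ≡ 9 + 25·5 = 134 (mod 200).
From m ≡ 134 (mod 200) write m = 134 + 200t. Substituting into m ≡ 3 (mod 7) gives 200t ≡ 2 (mod 7), and since 4⁻¹ ≡ 2 (mod 7), t ≡ 4. Hence m ≡ 134 + 200·4 = 934 (mod 1400).
From m ≡ 934 (mod 1400) write m = 934 + 1400t. Substituting into m ≡ 34 (mod 53) gives 1400t ≡ 1 (mod 53), and since 22⁻¹ ≡ 41 (mod 53), t ≡ 41. Hence m ≡ 934 + 1400·41 = 58334 (mod 74200).
From m ≡ 58334 (mod 74200) write m = 58334 + 74200t. Substituting into m ≡ 2 (mod 9) gives 74200t ≡ 6 (mod 9), and since 4⁻¹ ≡ 7 (mod 9), t ≡ 6. Hence m ≡ 58334 + 74200·6 = 503534 (mod 667800).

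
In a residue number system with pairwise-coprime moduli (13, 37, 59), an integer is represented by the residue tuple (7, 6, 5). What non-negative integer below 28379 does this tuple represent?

The moduli are pairwise coprime; N = 13·37·59 = 28379.
N/13 = 2183; 2183 ≡ 12 (mod 13); 12·12 ≡ 1, so inverse 12.
N/37 = 767; 767 ≡ 27 (mod 37); 27·11 ≡ 1, so inverse 11.
N/59 = 481; 481 ≡ 9 (mod 59); 9·46 ≡ 1, so inverse 46.
x ≡ 7·2183·12 + 6·767·11 + 5·481·46 = 344624.
344624 mod 28379 = 4076.

4076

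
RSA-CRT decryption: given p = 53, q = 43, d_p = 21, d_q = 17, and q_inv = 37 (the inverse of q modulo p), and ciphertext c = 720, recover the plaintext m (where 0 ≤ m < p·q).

1593

m₁ = c^(d_p) mod p: c ≡ 31 (mod 53), and 31^21 mod 53 = 3.
m₂ = c^(d_q) mod q: c ≡ 32 (mod 43), and 32^17 mod 43 = 2.
h = q_inv·(m₁ − m₂) mod p = 37·(3 − 2) mod 53 = 37.
m = m₂ + h·q = 2 + 37·43 = 1593.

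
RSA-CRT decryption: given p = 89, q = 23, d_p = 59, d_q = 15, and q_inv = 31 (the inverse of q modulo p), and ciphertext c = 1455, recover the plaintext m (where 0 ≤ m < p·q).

951

m₁ = c^(d_p) mod p: c ≡ 31 (mod 89), and 31^59 mod 89 = 61.
m₂ = c^(d_q) mod q: c ≡ 6 (mod 23), and 6^15 mod 23 = 8.
h = q_inv·(m₁ − m₂) mod p = 31·(61 − 8) mod 89 = 41.
m = m₂ + h·q = 8 + 41·23 = 951.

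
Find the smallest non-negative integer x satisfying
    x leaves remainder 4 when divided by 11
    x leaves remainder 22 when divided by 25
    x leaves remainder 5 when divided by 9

The moduli are pairwise coprime; N = 11·25·9 = 2475.
N/11 = 225; 225 ≡ 5 (mod 11); 5·9 ≡ 1, so inverse 9.
N/25 = 99; 99 ≡ 24 (mod 25); 24·24 ≡ 1, so inverse 24.
N/9 = 275; 275 ≡ 5 (mod 9); 5·2 ≡ 1, so inverse 2.
x ≡ 4·225·9 + 22·99·24 + 5·275·2 = 63122.
63122 mod 2475 = 1247.

1247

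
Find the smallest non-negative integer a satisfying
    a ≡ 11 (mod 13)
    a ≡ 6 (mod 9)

24

Combine the congruences pairwise.
From a ≡ 11 (mod 13) write a = 11 + 13t. Substituting into a ≡ 6 (mod 9) gives 13t ≡ 4 (mod 9), and since 4⁻¹ ≡ 7 (mod 9), t ≡ 1. Hence a ≡ 11 + 13·1 = 24 (mod 117).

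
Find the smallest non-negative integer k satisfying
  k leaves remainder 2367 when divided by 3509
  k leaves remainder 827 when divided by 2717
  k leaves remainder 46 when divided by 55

1391931

gcd(3509, 2717) = 11 and 11 | (827 − 2367), so the pair is consistent; merging gives k ≡ 525208 (mod 866723), where 866723 = lcm(3509, 2717).
gcd(866723, 55) = 11 and 11 | (46 − 525208), so the pair is consistent; merging gives k ≡ 1391931 (mod 4333615), where 4333615 = lcm(866723, 55).
The solution is unique modulo lcm(3509, 2717, 55) = 4333615.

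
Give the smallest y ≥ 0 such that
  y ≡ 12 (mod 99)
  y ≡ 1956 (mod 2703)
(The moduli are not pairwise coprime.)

gcd(99, 2703) = 3 and 3 | (1956 − 12), so the pair is consistent; merging gives y ≡ 58719 (mod 89199), where 89199 = lcm(99, 2703).
The solution is unique modulo lcm(99, 2703) = 89199.

58719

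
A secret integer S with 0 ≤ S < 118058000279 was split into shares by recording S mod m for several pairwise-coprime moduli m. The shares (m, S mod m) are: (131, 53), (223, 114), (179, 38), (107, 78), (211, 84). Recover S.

20113533728

The moduli are pairwise coprime; N = 131·223·179·107·211 = 118058000279.
N/131 = 901206109; 901206109 ≡ 124 (mod 131); 124·56 ≡ 1, so inverse 56.
N/223 = 529408073; 529408073 ≡ 52 (mod 223); 52·193 ≡ 1, so inverse 193.
N/179 = 659541901; 659541901 ≡ 112 (mod 179); 112·8 ≡ 1, so inverse 8.
N/107 = 1103345797; 1103345797 ≡ 103 (mod 107); 103·80 ≡ 1, so inverse 80.
N/211 = 559516589; 559516589 ≡ 82 (mod 211); 82·193 ≡ 1, so inverse 193.
S ≡ 53·901206109·56 + 114·529408073·193 + 38·659541901·8 + 78·1103345797·80 + 84·559516589·193 = 30479077605710.
30479077605710 mod 118058000279 = 20113533728.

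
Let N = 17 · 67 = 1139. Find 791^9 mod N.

Mod 17: 791 ≡ 9; 9^9 ≡ 9 (mod 17).
Mod 67: 791 ≡ 54; 54^9 ≡ 64 (mod 67).
Combine by CRT: x ≡ 9 (mod 17), x ≡ 64 (mod 67) ⇒ x ≡ 332 (mod 1139).

332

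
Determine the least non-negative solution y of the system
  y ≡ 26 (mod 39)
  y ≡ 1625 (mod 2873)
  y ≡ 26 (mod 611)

gcd(39, 2873) = 13 and 13 | (1625 − 26), so the pair is consistent; merging gives y ≡ 1625 (mod 8619), where 8619 = lcm(39, 2873).
gcd(8619, 611) = 13 and 13 | (26 − 1625), so the pair is consistent; merging gives y ≡ 113672 (mod 405093), where 405093 = lcm(8619, 611).
The solution is unique modulo lcm(39, 2873, 611) = 405093.

113672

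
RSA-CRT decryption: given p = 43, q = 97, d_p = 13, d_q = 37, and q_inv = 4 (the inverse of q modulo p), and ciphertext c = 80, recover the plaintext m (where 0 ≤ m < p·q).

1284

m₁ = c^(d_p) mod p: c ≡ 37 (mod 43), and 37^13 mod 43 = 37.
m₂ = c^(d_q) mod q: c ≡ 80 (mod 97), and 80^37 mod 97 = 23.
h = q_inv·(m₁ − m₂) mod p = 4·(37 − 23) mod 43 = 13.
m = m₂ + h·q = 23 + 13·97 = 1284.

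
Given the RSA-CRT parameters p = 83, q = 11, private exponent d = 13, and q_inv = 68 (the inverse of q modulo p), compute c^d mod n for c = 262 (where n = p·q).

762

d_p = d mod (p−1) = 13 mod 82 = 13; d_q = d mod (q−1) = 3.
m₁ = c^(d_p) mod p: c ≡ 13 (mod 83), and 13^13 mod 83 = 15.
m₂ = c^(d_q) mod q: c ≡ 9 (mod 11), and 9^3 mod 11 = 3.
h = q_inv·(m₁ − m₂) mod p = 68·(15 − 3) mod 83 = 69.
m = m₂ + h·q = 3 + 69·11 = 762.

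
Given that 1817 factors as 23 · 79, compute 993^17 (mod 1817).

Mod 23: 993 ≡ 4; 4^17 ≡ 2 (mod 23).
Mod 79: 993 ≡ 45; 45^17 ≡ 40 (mod 79).
Combine by CRT: x ≡ 2 (mod 23), x ≡ 40 (mod 79) ⇒ x ≡ 830 (mod 1817).

830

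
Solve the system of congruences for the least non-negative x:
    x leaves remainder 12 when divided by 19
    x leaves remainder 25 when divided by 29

373

Combine the congruences pairwise.
From x ≡ 12 (mod 19) write x = 12 + 19t. Substituting into x ≡ 25 (mod 29) gives 19t ≡ 13 (mod 29), and since 19⁻¹ ≡ 26 (mod 29), t ≡ 19. Hence x ≡ 12 + 19·19 = 373 (mod 551).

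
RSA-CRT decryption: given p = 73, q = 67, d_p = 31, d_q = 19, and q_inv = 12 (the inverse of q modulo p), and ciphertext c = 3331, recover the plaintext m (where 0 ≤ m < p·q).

4115

m₁ = c^(d_p) mod p: c ≡ 46 (mod 73), and 46^31 mod 73 = 27.
m₂ = c^(d_q) mod q: c ≡ 48 (mod 67), and 48^19 mod 67 = 28.
h = q_inv·(m₁ − m₂) mod p = 12·(27 − 28) mod 73 = 61.
m = m₂ + h·q = 28 + 61·67 = 4115.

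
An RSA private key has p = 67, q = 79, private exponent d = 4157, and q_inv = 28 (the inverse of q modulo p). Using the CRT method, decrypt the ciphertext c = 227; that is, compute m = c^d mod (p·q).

d_p = d mod (p−1) = 4157 mod 66 = 65; d_q = d mod (q−1) = 23.
m₁ = c^(d_p) mod p: c ≡ 26 (mod 67), and 26^65 mod 67 = 49.
m₂ = c^(d_q) mod q: c ≡ 69 (mod 79), and 69^23 mod 79 = 41.
h = q_inv·(m₁ − m₂) mod p = 28·(49 − 41) mod 67 = 23.
m = m₂ + h·q = 41 + 23·79 = 1858.

1858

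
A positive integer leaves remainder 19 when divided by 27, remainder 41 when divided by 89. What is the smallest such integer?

Combine the congruences pairwise.
From a ≡ 19 (mod 27) write a = 19 + 27t. Substituting into a ≡ 41 (mod 89) gives 27t ≡ 22 (mod 89), and since 27⁻¹ ≡ 33 (mod 89), t ≡ 14. Hence a ≡ 19 + 27·14 = 397 (mod 2403).

397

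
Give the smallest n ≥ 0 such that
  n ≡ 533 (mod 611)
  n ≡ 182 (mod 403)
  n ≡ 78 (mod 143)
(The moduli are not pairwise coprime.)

gcd(611, 403) = 13 and 13 | (182 − 533), so the pair is consistent; merging gives n ≡ 5421 (mod 18941), where 18941 = lcm(611, 403).
gcd(18941, 143) = 13 and 13 | (78 − 5421), so the pair is consistent; merging gives n ≡ 156949 (mod 208351), where 208351 = lcm(18941, 143).
The solution is unique modulo lcm(611, 403, 143) = 208351.

156949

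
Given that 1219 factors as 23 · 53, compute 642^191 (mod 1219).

Mod 23: 642 ≡ 21; by Fermat, exponent reduces to 191 mod 22 = 15; 21^15 ≡ 7 (mod 23).
Mod 53: 642 ≡ 6; by Fermat, exponent reduces to 191 mod 52 = 35; 6^35 ≡ 11 (mod 53).
Combine by CRT: x ≡ 7 (mod 23), x ≡ 11 (mod 53) ⇒ x ≡ 329 (mod 1219).

329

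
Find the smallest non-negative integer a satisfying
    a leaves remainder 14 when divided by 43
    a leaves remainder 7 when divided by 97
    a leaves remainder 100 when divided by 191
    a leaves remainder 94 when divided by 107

1691978

The moduli are pairwise coprime; N = 43·97·191·107 = 85242727.
N/43 = 1982389; 1982389 ≡ 3 (mod 43); 3·29 ≡ 1, so inverse 29.
N/97 = 878791; 878791 ≡ 68 (mod 97); 68·10 ≡ 1, so inverse 10.
N/191 = 446297; 446297 ≡ 121 (mod 191); 121·30 ≡ 1, so inverse 30.
N/107 = 796661; 796661 ≡ 46 (mod 107); 46·7 ≡ 1, so inverse 7.
a ≡ 14·1982389·29 + 7·878791·10 + 100·446297·30 + 94·796661·7 = 2729459242.
2729459242 mod 85242727 = 1691978.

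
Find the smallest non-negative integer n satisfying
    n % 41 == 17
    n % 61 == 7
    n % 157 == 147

296406

From n ≡ 17 (mod 41) write n = 17 + 41t. Substituting into n ≡ 7 (mod 61) gives 41t ≡ 51 (mod 61), and since 41⁻¹ ≡ 3 (mod 61), t ≡ 31. Hence n ≡ 17 + 41·31 = 1288 (mod 2501).
From n ≡ 1288 (mod 2501) write n = 1288 + 2501t. Substituting into n ≡ 147 (mod 157) gives 2501t ≡ 115 (mod 157), and since 146⁻¹ ≡ 57 (mod 157), t ≡ 118. Hence n ≡ 1288 + 2501·118 = 296406 (mod 392657).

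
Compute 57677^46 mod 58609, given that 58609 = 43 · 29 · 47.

56777

Mod 43: 57677 ≡ 14; by Fermat, exponent reduces to 46 mod 42 = 4; 14^4 ≡ 17 (mod 43).
Mod 29: 57677 ≡ 25; by Fermat, exponent reduces to 46 mod 28 = 18; 25^18 ≡ 24 (mod 29).
Mod 47: 57677 ≡ 8; since 46 | 46, by Fermat 8^46 ≡ 1 (mod 47).
Combine by CRT: x ≡ 17 (mod 43), x ≡ 24 (mod 29), x ≡ 1 (mod 47) ⇒ x ≡ 56777 (mod 58609).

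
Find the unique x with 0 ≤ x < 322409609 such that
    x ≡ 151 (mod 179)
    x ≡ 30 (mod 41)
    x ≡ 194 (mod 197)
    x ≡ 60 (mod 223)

19239608

From x ≡ 151 (mod 179) write x = 151 + 179t. Substituting into x ≡ 30 (mod 41) gives 179t ≡ 2 (mod 41), and since 15⁻¹ ≡ 11 (mod 41), t ≡ 22. Hence x ≡ 151 + 179·22 = 4089 (mod 7339).
From x ≡ 4089 (mod 7339) write x = 4089 + 7339t. Substituting into x ≡ 194 (mod 197) gives 7339t ≡ 45 (mod 197), and since 50⁻¹ ≡ 67 (mod 197), t ≡ 60. Hence x ≡ 4089 + 7339·60 = 444429 (mod 1445783).
From x ≡ 444429 (mod 1445783) write x = 444429 + 1445783t. Substituting into x ≡ 60 (mod 223) gives 1445783t ≡ 70 (mod 223), and since 74⁻¹ ≡ 220 (mod 223), t ≡ 13. Hence x ≡ 444429 + 1445783·13 = 19239608 (mod 322409609).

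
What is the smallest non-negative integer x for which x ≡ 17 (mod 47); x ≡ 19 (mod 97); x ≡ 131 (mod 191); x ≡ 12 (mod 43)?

16860656

The moduli are pairwise coprime; N = 47·97·191·43 = 37443067.
N/47 = 796661; 796661 ≡ 11 (mod 47); 11·30 ≡ 1, so inverse 30.
N/97 = 386011; 386011 ≡ 48 (mod 97); 48·95 ≡ 1, so inverse 95.
N/191 = 196037; 196037 ≡ 71 (mod 191); 71·113 ≡ 1, so inverse 113.
N/43 = 870769; 870769 ≡ 19 (mod 43); 19·34 ≡ 1, so inverse 34.
x ≡ 17·796661·30 + 19·386011·95 + 131·196037·113 + 12·870769·34 = 4360256428.
4360256428 mod 37443067 = 16860656.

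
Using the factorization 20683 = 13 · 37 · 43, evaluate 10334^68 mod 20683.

12923

Mod 13: 10334 ≡ 12; by Fermat, exponent reduces to 68 mod 12 = 8; 12^8 ≡ 1 (mod 13).
Mod 37: 10334 ≡ 11; by Fermat, exponent reduces to 68 mod 36 = 32; 11^32 ≡ 10 (mod 37).
Mod 43: 10334 ≡ 14; by Fermat, exponent reduces to 68 mod 42 = 26; 14^26 ≡ 23 (mod 43).
Combine by CRT: x ≡ 1 (mod 13), x ≡ 10 (mod 37), x ≡ 23 (mod 43) ⇒ x ≡ 12923 (mod 20683).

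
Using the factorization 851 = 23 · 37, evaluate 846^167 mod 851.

Mod 23: 846 ≡ 18; by Fermat, exponent reduces to 167 mod 22 = 13; 18^13 ≡ 2 (mod 23).
Mod 37: 846 ≡ 32; by Fermat, exponent reduces to 167 mod 36 = 23; 32^23 ≡ 17 (mod 37).
Combine by CRT: x ≡ 2 (mod 23), x ≡ 17 (mod 37) ⇒ x ≡ 646 (mod 851).

646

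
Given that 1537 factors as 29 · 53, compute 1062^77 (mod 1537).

Mod 29: 1062 ≡ 18; by Fermat, exponent reduces to 77 mod 28 = 21; 18^21 ≡ 12 (mod 29).
Mod 53: 1062 ≡ 2; by Fermat, exponent reduces to 77 mod 52 = 25; 2^25 ≡ 26 (mod 53).
Combine by CRT: x ≡ 12 (mod 29), x ≡ 26 (mod 53) ⇒ x ≡ 1404 (mod 1537).

1404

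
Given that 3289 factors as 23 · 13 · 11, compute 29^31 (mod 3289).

Mod 23: 29 ≡ 6; by Fermat, exponent reduces to 31 mod 22 = 9; 6^9 ≡ 16 (mod 23).
Mod 13: 29 ≡ 3; by Fermat, exponent reduces to 31 mod 12 = 7; 3^7 ≡ 3 (mod 13).
Mod 11: 29 ≡ 7; by Fermat, exponent reduces to 31 mod 10 = 1; 7^1 ≡ 7 (mod 11).
Combine by CRT: x ≡ 16 (mod 23), x ≡ 3 (mod 13), x ≡ 7 (mod 11) ⇒ x ≡ 315 (mod 3289).

315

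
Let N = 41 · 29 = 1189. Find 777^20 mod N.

575

Mod 41: 777 ≡ 39; 39^20 ≡ 1 (mod 41).
Mod 29: 777 ≡ 23; 23^20 ≡ 24 (mod 29).
Combine by CRT: x ≡ 1 (mod 41), x ≡ 24 (mod 29) ⇒ x ≡ 575 (mod 1189).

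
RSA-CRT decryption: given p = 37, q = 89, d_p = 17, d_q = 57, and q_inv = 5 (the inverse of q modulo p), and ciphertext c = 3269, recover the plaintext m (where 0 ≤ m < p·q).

m₁ = c^(d_p) mod p: c ≡ 13 (mod 37), and 13^17 mod 37 = 17.
m₂ = c^(d_q) mod q: c ≡ 65 (mod 89), and 65^57 mod 89 = 41.
h = q_inv·(m₁ − m₂) mod p = 5·(17 − 41) mod 37 = 28.
m = m₂ + h·q = 41 + 28·89 = 2533.

2533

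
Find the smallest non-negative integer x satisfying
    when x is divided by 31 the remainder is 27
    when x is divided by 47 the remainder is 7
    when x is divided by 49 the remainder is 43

38312

The moduli are pairwise coprime; N = 31·47·49 = 71393.
N/31 = 2303; 2303 ≡ 9 (mod 31); 9·7 ≡ 1, so inverse 7.
N/47 = 1519; 1519 ≡ 15 (mod 47); 15·22 ≡ 1, so inverse 22.
N/49 = 1457; 1457 ≡ 36 (mod 49); 36·15 ≡ 1, so inverse 15.
x ≡ 27·2303·7 + 7·1519·22 + 43·1457·15 = 1608958.
1608958 mod 71393 = 38312.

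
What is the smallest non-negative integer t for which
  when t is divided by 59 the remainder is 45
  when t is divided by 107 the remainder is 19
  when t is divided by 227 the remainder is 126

631640

The moduli are pairwise coprime; N = 59·107·227 = 1433051.
N/59 = 24289; 24289 ≡ 40 (mod 59); 40·31 ≡ 1, so inverse 31.
N/107 = 13393; 13393 ≡ 18 (mod 107); 18·6 ≡ 1, so inverse 6.
N/227 = 6313; 6313 ≡ 184 (mod 227); 184·95 ≡ 1, so inverse 95.
t ≡ 45·24289·31 + 19·13393·6 + 126·6313·95 = 110976567.
110976567 mod 1433051 = 631640.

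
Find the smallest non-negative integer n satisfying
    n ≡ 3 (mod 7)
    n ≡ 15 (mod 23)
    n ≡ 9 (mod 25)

Combine the congruences pairwise.
From n ≡ 3 (mod 7) write n = 3 + 7t. Substituting into n ≡ 15 (mod 23) gives 7t ≡ 12 (mod 23), and since 7⁻¹ ≡ 10 (mod 23), t ≡ 5. Hence n ≡ 3 + 7·5 = 38 (mod 161).
From n ≡ 38 (mod 161) write n = 38 + 161t. Substituting into n ≡ 9 (mod 25) gives 161t ≡ 21 (mod 25), and since 11⁻¹ ≡ 16 (mod 25), t ≡ 11. Hence n ≡ 38 + 161·11 = 1809 (mod 4025).

1809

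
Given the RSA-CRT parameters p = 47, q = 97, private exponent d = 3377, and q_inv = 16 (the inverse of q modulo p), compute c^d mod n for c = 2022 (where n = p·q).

3338

d_p = d mod (p−1) = 3377 mod 46 = 19; d_q = d mod (q−1) = 17.
m₁ = c^(d_p) mod p: c ≡ 1 (mod 47), and 1^19 mod 47 = 1.
m₂ = c^(d_q) mod q: c ≡ 82 (mod 97), and 82^17 mod 97 = 40.
h = q_inv·(m₁ − m₂) mod p = 16·(1 − 40) mod 47 = 34.
m = m₂ + h·q = 40 + 34·97 = 3338.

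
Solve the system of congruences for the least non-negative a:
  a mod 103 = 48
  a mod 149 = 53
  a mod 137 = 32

219232

From a ≡ 48 (mod 103) write a = 48 + 103t. Substituting into a ≡ 53 (mod 149) gives 103t ≡ 5 (mod 149), and since 103⁻¹ ≡ 68 (mod 149), t ≡ 42. Hence a ≡ 48 + 103·42 = 4374 (mod 15347).
From a ≡ 4374 (mod 15347) write a = 4374 + 15347t. Substituting into a ≡ 32 (mod 137) gives 15347t ≡ 42 (mod 137), and since 3⁻¹ ≡ 46 (mod 137), t ≡ 14. Hence a ≡ 4374 + 15347·14 = 219232 (mod 2102539).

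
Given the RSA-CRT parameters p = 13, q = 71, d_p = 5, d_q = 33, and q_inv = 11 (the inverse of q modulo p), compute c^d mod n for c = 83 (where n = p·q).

746

m₁ = c^(d_p) mod p: c ≡ 5 (mod 13), and 5^5 mod 13 = 5.
m₂ = c^(d_q) mod q: c ≡ 12 (mod 71), and 12^33 mod 71 = 36.
h = q_inv·(m₁ − m₂) mod p = 11·(5 − 36) mod 13 = 10.
m = m₂ + h·q = 36 + 10·71 = 746.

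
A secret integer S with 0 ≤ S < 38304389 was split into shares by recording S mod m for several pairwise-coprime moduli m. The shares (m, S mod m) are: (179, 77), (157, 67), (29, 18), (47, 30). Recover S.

7723211

The moduli are pairwise coprime; N = 179·157·29·47 = 38304389.
N/179 = 213991; 213991 ≡ 86 (mod 179); 86·102 ≡ 1, so inverse 102.
N/157 = 243977; 243977 ≡ 156 (mod 157); 156·156 ≡ 1, so inverse 156.
N/29 = 1320841; 1320841 ≡ 7 (mod 29); 7·25 ≡ 1, so inverse 25.
N/47 = 814987; 814987 ≡ 7 (mod 47); 7·27 ≡ 1, so inverse 27.
S ≡ 77·213991·102 + 67·243977·156 + 18·1320841·25 + 30·814987·27 = 5485250838.
5485250838 mod 38304389 = 7723211.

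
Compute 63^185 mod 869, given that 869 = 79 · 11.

197

Mod 79: 63 ≡ 63; by Fermat, exponent reduces to 185 mod 78 = 29; 63^29 ≡ 39 (mod 79).
Mod 11: 63 ≡ 8; by Fermat, exponent reduces to 185 mod 10 = 5; 8^5 ≡ 10 (mod 11).
Combine by CRT: x ≡ 39 (mod 79), x ≡ 10 (mod 11) ⇒ x ≡ 197 (mod 869).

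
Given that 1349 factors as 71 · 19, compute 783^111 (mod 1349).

Mod 71: 783 ≡ 2; by Fermat, exponent reduces to 111 mod 70 = 41; 2^41 ≡ 64 (mod 71).
Mod 19: 783 ≡ 4; by Fermat, exponent reduces to 111 mod 18 = 3; 4^3 ≡ 7 (mod 19).
Combine by CRT: x ≡ 64 (mod 71), x ≡ 7 (mod 19) ⇒ x ≡ 64 (mod 1349).

64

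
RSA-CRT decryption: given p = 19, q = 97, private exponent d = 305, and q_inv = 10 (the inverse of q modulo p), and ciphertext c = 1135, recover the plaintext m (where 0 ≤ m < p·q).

1478

d_p = d mod (p−1) = 305 mod 18 = 17; d_q = d mod (q−1) = 17.
m₁ = c^(d_p) mod p: c ≡ 14 (mod 19), and 14^17 mod 19 = 15.
m₂ = c^(d_q) mod q: c ≡ 68 (mod 97), and 68^17 mod 97 = 23.
h = q_inv·(m₁ − m₂) mod p = 10·(15 − 23) mod 19 = 15.
m = m₂ + h·q = 23 + 15·97 = 1478.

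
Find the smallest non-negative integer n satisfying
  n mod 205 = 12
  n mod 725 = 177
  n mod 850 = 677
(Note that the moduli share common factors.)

638177

gcd(205, 725) = 5 and 5 | (177 − 12), so the pair is consistent; merging gives n ≡ 13952 (mod 29725), where 29725 = lcm(205, 725).
gcd(29725, 850) = 25 and 25 | (677 − 13952), so the pair is consistent; merging gives n ≡ 638177 (mod 1010650), where 1010650 = lcm(29725, 850).
The solution is unique modulo lcm(205, 725, 850) = 1010650.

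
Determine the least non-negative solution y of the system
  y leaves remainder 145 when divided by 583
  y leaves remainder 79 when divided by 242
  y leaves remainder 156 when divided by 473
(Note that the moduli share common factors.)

534173

Combine the congruences pairwise.
gcd(583, 242) = 11 and 11 | (79 − 145), so the pair is consistent; merging gives y ≡ 8307 (mod 12826), where 12826 = lcm(583, 242).
gcd(12826, 473) = 11 and 11 | (156 − 8307), so the pair is consistent; merging gives y ≡ 534173 (mod 551518), where 551518 = lcm(12826, 473).
The solution is unique modulo lcm(583, 242, 473) = 551518.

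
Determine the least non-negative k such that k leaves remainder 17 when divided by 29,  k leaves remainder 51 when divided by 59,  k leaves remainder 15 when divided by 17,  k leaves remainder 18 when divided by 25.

328268

The moduli are pairwise coprime; N = 29·59·17·25 = 727175.
N/29 = 25075; 25075 ≡ 19 (mod 29); 19·26 ≡ 1, so inverse 26.
N/59 = 12325; 12325 ≡ 53 (mod 59); 53·49 ≡ 1, so inverse 49.
N/17 = 42775; 42775 ≡ 3 (mod 17); 3·6 ≡ 1, so inverse 6.
N/25 = 29087; 29087 ≡ 12 (mod 25); 12·23 ≡ 1, so inverse 23.
k ≡ 17·25075·26 + 51·12325·49 + 15·42775·6 + 18·29087·23 = 57775093.
57775093 mod 727175 = 328268.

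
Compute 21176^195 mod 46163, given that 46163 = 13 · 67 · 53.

Mod 13: 21176 ≡ 12; by Fermat, exponent reduces to 195 mod 12 = 3; 12^3 ≡ 12 (mod 13).
Mod 67: 21176 ≡ 4; by Fermat, exponent reduces to 195 mod 66 = 63; 4^63 ≡ 22 (mod 67).
Mod 53: 21176 ≡ 29; by Fermat, exponent reduces to 195 mod 52 = 39; 29^39 ≡ 52 (mod 53).
Combine by CRT: x ≡ 12 (mod 13), x ≡ 22 (mod 67), x ≡ 52 (mod 53) ⇒ x ≡ 27559 (mod 46163).

27559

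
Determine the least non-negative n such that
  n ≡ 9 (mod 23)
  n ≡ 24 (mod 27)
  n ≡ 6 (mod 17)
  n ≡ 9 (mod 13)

111237

From n ≡ 9 (mod 23) write n = 9 + 23t. Substituting into n ≡ 24 (mod 27) gives 23t ≡ 15 (mod 27), and since 23⁻¹ ≡ 20 (mod 27), t ≡ 3. Hence n ≡ 9 + 23·3 = 78 (mod 621).
From n ≡ 78 (mod 621) write n = 78 + 621t. Substituting into n ≡ 6 (mod 17) gives 621t ≡ 13 (mod 17), and since 9⁻¹ ≡ 2 (mod 17), t ≡ 9. Hence n ≡ 78 + 621·9 = 5667 (mod 10557).
From n ≡ 5667 (mod 10557) write n = 5667 + 10557t. Substituting into n ≡ 9 (mod 13) gives 10557t ≡ 10 (mod 13), and since 1⁻¹ ≡ 1 (mod 13), t ≡ 10. Hence n ≡ 5667 + 10557·10 = 111237 (mod 137241).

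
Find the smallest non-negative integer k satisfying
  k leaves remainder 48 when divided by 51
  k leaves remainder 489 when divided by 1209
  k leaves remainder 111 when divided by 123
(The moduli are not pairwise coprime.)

319665

gcd(51, 1209) = 3 and 3 | (489 − 48), so the pair is consistent; merging gives k ≡ 11370 (mod 20553), where 20553 = lcm(51, 1209).
gcd(20553, 123) = 3 and 3 | (111 − 11370), so the pair is consistent; merging gives k ≡ 319665 (mod 842673), where 842673 = lcm(20553, 123).
The solution is unique modulo lcm(51, 1209, 123) = 842673.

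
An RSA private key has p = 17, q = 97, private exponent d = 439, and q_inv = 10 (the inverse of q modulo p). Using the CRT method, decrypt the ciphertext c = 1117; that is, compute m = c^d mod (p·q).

d_p = d mod (p−1) = 439 mod 16 = 7; d_q = d mod (q−1) = 55.
m₁ = c^(d_p) mod p: c ≡ 12 (mod 17), and 12^7 mod 17 = 7.
m₂ = c^(d_q) mod q: c ≡ 50 (mod 97), and 50^55 mod 97 = 33.
h = q_inv·(m₁ − m₂) mod p = 10·(7 − 33) mod 17 = 12.
m = m₂ + h·q = 33 + 12·97 = 1197.

1197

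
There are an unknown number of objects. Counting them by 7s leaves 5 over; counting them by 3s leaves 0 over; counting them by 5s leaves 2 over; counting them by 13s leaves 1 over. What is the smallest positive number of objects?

222

The moduli are pairwise coprime; M = 7·3·5·13 = 1365.
M/7 = 195; 195 ≡ 6 (mod 7); 6·6 ≡ 1, so inverse 6.
M/3 = 455; 455 ≡ 2 (mod 3); 2·2 ≡ 1, so inverse 2.
M/5 = 273; 273 ≡ 3 (mod 5); 3·2 ≡ 1, so inverse 2.
M/13 = 105; 105 ≡ 1 (mod 13), inverse 1.
N ≡ 5·195·6 + 0·455·2 + 2·273·2 + 1·105·1 = 7047.
7047 mod 1365 = 222.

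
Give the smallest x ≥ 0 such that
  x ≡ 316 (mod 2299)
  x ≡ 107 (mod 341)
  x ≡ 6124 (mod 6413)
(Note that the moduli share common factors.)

gcd(2299, 341) = 11 and 11 | (107 − 316), so the pair is consistent; merging gives x ≡ 32502 (mod 71269), where 71269 = lcm(2299, 341).
gcd(71269, 6413) = 121 and 121 | (6124 − 32502), so the pair is consistent; merging gives x ≡ 3738490 (mod 3777257), where 3777257 = lcm(71269, 6413).
The solution is unique modulo lcm(2299, 341, 6413) = 3777257.

3738490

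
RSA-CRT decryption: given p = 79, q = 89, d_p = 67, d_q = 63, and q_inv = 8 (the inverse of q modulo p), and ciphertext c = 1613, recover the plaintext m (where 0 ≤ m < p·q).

m₁ = c^(d_p) mod p: c ≡ 33 (mod 79), and 33^67 mod 79 = 17.
m₂ = c^(d_q) mod q: c ≡ 11 (mod 89), and 11^63 mod 89 = 22.
h = q_inv·(m₁ − m₂) mod p = 8·(17 − 22) mod 79 = 39.
m = m₂ + h·q = 22 + 39·89 = 3493.

3493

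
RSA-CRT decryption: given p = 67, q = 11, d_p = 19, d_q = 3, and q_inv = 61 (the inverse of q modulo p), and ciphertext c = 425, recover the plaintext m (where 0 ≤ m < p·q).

m₁ = c^(d_p) mod p: c ≡ 23 (mod 67), and 23^19 mod 67 = 16.
m₂ = c^(d_q) mod q: c ≡ 7 (mod 11), and 7^3 mod 11 = 2.
h = q_inv·(m₁ − m₂) mod p = 61·(16 − 2) mod 67 = 50.
m = m₂ + h·q = 2 + 50·11 = 552.

552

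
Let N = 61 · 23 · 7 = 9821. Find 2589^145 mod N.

2561

Mod 61: 2589 ≡ 27; by Fermat, exponent reduces to 145 mod 60 = 25; 27^25 ≡ 60 (mod 61).
Mod 23: 2589 ≡ 13; by Fermat, exponent reduces to 145 mod 22 = 13; 13^13 ≡ 8 (mod 23).
Mod 7: 2589 ≡ 6; by Fermat, exponent reduces to 145 mod 6 = 1; 6^1 ≡ 6 (mod 7).
Combine by CRT: x ≡ 60 (mod 61), x ≡ 8 (mod 23), x ≡ 6 (mod 7) ⇒ x ≡ 2561 (mod 9821).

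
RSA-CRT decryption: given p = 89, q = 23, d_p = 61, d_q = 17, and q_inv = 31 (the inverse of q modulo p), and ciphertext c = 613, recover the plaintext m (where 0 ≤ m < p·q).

309

m₁ = c^(d_p) mod p: c ≡ 79 (mod 89), and 79^61 mod 89 = 42.
m₂ = c^(d_q) mod q: c ≡ 15 (mod 23), and 15^17 mod 23 = 10.
h = q_inv·(m₁ − m₂) mod p = 31·(42 − 10) mod 89 = 13.
m = m₂ + h·q = 10 + 13·23 = 309.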